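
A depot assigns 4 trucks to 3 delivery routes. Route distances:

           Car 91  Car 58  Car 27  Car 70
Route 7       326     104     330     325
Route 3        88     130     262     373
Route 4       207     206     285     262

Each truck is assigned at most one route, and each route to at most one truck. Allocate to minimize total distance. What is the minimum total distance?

Minimum total: 454 km

Treat this as an assignment problem: match each truck to one route.
Optimal: Car 58→Route 7 (104 km), Car 91→Route 3 (88 km), Car 70→Route 4 (262 km) — total 104+88+262 = 454 km.
Row-greedy (each truck in turn takes its cheapest remaining route) gives 477 km, worse by 23.
Swapping Car 91↔Car 58 (Car 91→Route 7 326 km, Car 58→Route 3 130 km) adds 264.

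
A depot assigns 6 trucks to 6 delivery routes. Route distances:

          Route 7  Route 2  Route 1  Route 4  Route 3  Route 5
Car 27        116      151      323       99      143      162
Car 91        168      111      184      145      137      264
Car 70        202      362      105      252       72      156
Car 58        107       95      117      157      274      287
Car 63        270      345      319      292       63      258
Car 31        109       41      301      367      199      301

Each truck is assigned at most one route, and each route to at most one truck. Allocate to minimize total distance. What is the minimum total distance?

Min total: 623 km

This is a one-to-one assignment (minimum-cost bipartite matching).
Optimal: Car 27→Route 5 (162 km), Car 91→Route 4 (145 km), Car 70→Route 1 (105 km), Car 58→Route 7 (107 km), Car 63→Route 3 (63 km), Car 31→Route 2 (41 km) — total 162+145+105+107+63+41 = 623 km.
Row-greedy (each truck in turn takes its cheapest remaining route) gives 948 km, worse by 325.
No other one-to-one assignment undercuts 623 km.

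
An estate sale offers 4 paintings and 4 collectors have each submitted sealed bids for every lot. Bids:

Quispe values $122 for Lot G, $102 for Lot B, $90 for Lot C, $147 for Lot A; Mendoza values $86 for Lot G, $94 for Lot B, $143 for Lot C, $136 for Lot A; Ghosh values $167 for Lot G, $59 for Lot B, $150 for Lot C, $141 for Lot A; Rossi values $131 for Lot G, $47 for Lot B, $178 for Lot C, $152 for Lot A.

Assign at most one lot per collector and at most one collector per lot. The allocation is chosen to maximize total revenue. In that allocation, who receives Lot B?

Mendoza receives Lot B.

Optimal: Quispe→Lot A ($147), Mendoza→Lot B ($94), Ghosh→Lot G ($167), Rossi→Lot C ($178) — total 147+94+167+178 = $586.
Row-greedy (each collector in turn takes its best remaining lot) gives $504, worse by 82.
Next-best assignment: Quispe→Lot B, Mendoza→Lot A, Ghosh→Lot G, Rossi→Lot C = $583.
Mendoza's own top lot is Lot C ($143), but forcing Mendoza→Lot C and reassigning the rest optimally gives only $564 — worse by 22.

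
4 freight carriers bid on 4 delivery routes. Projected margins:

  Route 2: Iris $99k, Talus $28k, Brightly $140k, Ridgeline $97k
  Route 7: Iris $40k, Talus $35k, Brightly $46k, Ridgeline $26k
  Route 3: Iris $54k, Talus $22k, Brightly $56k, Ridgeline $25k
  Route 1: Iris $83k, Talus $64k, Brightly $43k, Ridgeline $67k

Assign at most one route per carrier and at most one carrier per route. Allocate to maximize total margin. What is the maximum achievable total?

Optimal: Iris→Route 3 ($54k), Talus→Route 7 ($35k), Brightly→Route 2 ($140k), Ridgeline→Route 1 ($67k) — total 54+35+140+67 = $296k.
Next-best assignment: Iris→Route 3, Talus→Route 1, Brightly→Route 2, Ridgeline→Route 7 = $284k.

Maximum total: $296k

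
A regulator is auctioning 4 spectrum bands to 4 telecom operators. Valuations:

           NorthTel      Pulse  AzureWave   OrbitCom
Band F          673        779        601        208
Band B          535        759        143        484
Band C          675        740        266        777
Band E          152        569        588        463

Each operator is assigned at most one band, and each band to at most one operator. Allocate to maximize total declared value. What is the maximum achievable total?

Max total: $2797M

Optimal: NorthTel→Band F ($673M), Pulse→Band B ($759M), AzureWave→Band E ($588M), OrbitCom→Band C ($777M) — total 673+759+588+777 = $2797M.
Column-greedy (each band in turn goes to its best remaining operator) gives $2679M, worse by 118.
Checked against all permutations: $2797M is optimal.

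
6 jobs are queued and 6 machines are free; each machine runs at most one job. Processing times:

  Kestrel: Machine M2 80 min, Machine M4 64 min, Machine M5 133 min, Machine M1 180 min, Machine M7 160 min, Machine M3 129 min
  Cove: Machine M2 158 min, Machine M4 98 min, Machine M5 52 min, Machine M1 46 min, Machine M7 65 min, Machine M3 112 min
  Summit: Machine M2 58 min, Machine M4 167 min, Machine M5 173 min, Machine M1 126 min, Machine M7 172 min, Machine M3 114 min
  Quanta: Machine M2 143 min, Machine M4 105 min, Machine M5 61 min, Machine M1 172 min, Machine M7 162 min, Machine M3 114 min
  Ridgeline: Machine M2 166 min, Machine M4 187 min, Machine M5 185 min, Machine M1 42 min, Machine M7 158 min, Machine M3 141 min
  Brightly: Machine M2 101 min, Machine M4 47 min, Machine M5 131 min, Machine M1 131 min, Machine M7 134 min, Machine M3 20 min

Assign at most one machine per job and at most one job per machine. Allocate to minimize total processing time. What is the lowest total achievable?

This is the linear assignment problem.
Optimal: Kestrel→Machine M4 (64 min), Cove→Machine M7 (65 min), Summit→Machine M2 (58 min), Quanta→Machine M5 (61 min), Ridgeline→Machine M1 (42 min), Brightly→Machine M3 (20 min) — total 64+65+58+61+42+20 = 310 min.
Min-entry greedy (repeatedly take the single cheapest remaining cell) gives 398 min, worse by 88.

Min total: 310 min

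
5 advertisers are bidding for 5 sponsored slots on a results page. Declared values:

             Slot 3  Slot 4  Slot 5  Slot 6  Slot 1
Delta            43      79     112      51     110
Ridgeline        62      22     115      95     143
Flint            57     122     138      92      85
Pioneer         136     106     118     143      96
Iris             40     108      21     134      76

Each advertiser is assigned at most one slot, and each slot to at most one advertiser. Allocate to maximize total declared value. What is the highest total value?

Maximum total: $647

Treat this as an assignment problem: match each advertiser to one slot.
Optimal: Delta→Slot 5 ($112), Ridgeline→Slot 1 ($143), Flint→Slot 4 ($122), Pioneer→Slot 3 ($136), Iris→Slot 6 ($134) — total 112+143+122+136+134 = $647.
Row-greedy (each advertiser in turn takes its best remaining slot) gives $560, worse by 87.
Swapping Ridgeline↔Delta (Ridgeline→Slot 5 $115, Delta→Slot 1 $110) loses 30.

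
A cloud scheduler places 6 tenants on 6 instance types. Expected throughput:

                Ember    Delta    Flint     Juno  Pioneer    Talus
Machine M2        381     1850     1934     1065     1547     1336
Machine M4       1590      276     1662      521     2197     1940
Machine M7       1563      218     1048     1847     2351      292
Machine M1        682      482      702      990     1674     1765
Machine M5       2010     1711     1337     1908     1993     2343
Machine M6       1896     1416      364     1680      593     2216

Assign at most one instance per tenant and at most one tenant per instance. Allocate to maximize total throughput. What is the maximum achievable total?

Optimal: Ember→Machine M6 (1896 ops/s), Delta→Machine M2 (1850 ops/s), Flint→Machine M4 (1662 ops/s), Juno→Machine M5 (1908 ops/s), Pioneer→Machine M7 (2351 ops/s), Talus→Machine M1 (1765 ops/s) — total 1896+1850+1662+1908+2351+1765 = 11432 ops/s.
Max-entry greedy (repeatedly take the single best remaining cell) gives 9790 ops/s, worse by 1642.
Next-best assignment: Ember→Machine M6, Delta→Machine M5, Flint→Machine M2, Juno→Machine M7, Pioneer→Machine M4, Talus→Machine M1 = 11350 ops/s.
No other one-to-one assignment exceeds 11432 ops/s.

Max total: 11432 ops/s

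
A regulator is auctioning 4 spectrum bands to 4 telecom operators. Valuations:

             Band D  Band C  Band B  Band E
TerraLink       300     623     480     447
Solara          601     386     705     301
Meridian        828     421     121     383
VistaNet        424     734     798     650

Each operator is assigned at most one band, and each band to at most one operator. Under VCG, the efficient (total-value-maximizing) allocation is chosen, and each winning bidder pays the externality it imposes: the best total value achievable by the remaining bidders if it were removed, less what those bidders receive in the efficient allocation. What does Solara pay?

Solara pays $148M.

Efficient allocation: TerraLink→Band C ($623M), Solara→Band B ($705M), Meridian→Band D ($828M), VistaNet→Band E ($650M); total welfare W = $2806M.
Solara receives Band B at value $705M, so the others get W − 705 = $2101M.
Without Solara: best allocation of the remaining 3 bidders over all 4 bands is TerraLink→Band C ($623M), Meridian→Band D ($828M), VistaNet→Band B ($798M), total $2249M.
VCG payment = (others' best without Solara) − (others' welfare with Solara) = 2249 − 2101 = $148M.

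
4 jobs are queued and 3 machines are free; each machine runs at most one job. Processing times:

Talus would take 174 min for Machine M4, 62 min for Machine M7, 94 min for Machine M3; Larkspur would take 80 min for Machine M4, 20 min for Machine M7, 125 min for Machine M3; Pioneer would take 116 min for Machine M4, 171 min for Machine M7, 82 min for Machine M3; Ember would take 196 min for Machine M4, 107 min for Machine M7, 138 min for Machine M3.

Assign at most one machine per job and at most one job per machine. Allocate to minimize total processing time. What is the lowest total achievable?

Minimum total: 224 min

Optimal: Larkspur→Machine M4 (80 min), Talus→Machine M7 (62 min), Pioneer→Machine M3 (82 min) — total 80+62+82 = 224 min.
Min-entry greedy (repeatedly take the single cheapest remaining cell) gives 276 min, worse by 52.
Swapping Larkspur↔Pioneer (Larkspur→Machine M3 125 min, Pioneer→Machine M4 116 min) adds 79.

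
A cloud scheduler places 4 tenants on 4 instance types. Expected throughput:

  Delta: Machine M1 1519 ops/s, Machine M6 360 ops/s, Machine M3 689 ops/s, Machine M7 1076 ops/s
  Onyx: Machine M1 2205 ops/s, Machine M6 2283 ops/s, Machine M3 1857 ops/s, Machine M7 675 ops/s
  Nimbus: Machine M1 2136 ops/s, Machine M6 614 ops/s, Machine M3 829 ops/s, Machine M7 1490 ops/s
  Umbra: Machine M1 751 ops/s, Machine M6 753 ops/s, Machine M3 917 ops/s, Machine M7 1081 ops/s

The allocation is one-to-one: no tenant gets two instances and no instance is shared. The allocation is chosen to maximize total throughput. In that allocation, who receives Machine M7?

This is a one-to-one assignment (maximum-weight bipartite matching).
Optimal: Delta→Machine M7 (1076 ops/s), Onyx→Machine M6 (2283 ops/s), Nimbus→Machine M1 (2136 ops/s), Umbra→Machine M3 (917 ops/s) — total 1076+2283+2136+917 = 6412 ops/s.
Column-greedy (each instance in turn goes to its best remaining tenant) gives 4863 ops/s, worse by 1549.
Every other assignment is strictly worse.
Delta's own top instance is Machine M1 (1519 ops/s), but forcing Delta→Machine M1 and reassigning the rest optimally gives only 6209 ops/s — worse by 203.

Delta receives Machine M7.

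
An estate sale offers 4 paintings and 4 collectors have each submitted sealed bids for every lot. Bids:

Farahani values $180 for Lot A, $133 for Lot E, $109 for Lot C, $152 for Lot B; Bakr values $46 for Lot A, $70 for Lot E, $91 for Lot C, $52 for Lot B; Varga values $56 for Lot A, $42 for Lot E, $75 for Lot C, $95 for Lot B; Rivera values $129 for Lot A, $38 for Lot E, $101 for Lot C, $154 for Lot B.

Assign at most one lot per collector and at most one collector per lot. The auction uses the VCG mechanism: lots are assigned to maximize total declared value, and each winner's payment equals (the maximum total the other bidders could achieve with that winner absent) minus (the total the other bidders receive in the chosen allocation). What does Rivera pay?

Efficient allocation: Farahani→Lot A ($180), Bakr→Lot E ($70), Varga→Lot C ($75), Rivera→Lot B ($154); total welfare W = $479.
Rivera receives Lot B at value $154, so the others get W − 154 = $325.
Without Rivera: best allocation of the remaining 3 bidders over all 4 lots is Farahani→Lot A ($180), Bakr→Lot C ($91), Varga→Lot B ($95), total $366.
VCG payment = (others' best without Rivera) − (others' welfare with Rivera) = 366 − 325 = $41.

Rivera pays $41.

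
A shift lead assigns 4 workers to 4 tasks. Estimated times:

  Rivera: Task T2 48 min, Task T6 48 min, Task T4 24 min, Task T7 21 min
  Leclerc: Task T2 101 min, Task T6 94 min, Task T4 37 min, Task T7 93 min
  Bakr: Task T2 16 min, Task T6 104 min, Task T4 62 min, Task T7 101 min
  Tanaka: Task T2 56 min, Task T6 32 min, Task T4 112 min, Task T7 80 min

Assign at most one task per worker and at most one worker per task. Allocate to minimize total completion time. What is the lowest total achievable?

Optimal: Rivera→Task T7 (21 min), Leclerc→Task T4 (37 min), Bakr→Task T2 (16 min), Tanaka→Task T6 (32 min) — total 21+37+16+32 = 106 min.
Column-greedy (each task in turn goes to its cheapest remaining worker) gives 165 min, worse by 59.
No other one-to-one assignment undercuts 106 min.

Min total: 106 min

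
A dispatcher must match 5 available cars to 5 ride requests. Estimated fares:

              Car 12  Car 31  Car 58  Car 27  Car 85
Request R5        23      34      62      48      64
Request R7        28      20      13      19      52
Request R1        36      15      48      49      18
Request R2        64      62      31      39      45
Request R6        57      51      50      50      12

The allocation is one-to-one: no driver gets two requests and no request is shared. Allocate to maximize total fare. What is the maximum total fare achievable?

Maximum total: $282

This is a one-to-one assignment (maximum-weight bipartite matching).
Optimal: Car 12→Request R6 ($57), Car 31→Request R2 ($62), Car 58→Request R5 ($62), Car 27→Request R1 ($49), Car 85→Request R7 ($52) — total 57+62+62+49+52 = $282.
Column-greedy (each request in turn goes to its best remaining driver) gives $253, worse by 29.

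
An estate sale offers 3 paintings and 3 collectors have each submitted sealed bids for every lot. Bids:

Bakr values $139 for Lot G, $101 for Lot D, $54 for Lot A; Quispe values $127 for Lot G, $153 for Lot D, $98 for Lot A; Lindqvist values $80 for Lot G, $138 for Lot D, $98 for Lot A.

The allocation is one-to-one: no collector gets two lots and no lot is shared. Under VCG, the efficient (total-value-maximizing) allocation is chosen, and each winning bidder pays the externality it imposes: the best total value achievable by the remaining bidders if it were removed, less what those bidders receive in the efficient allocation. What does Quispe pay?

Efficient allocation: Bakr→Lot G ($139), Quispe→Lot D ($153), Lindqvist→Lot A ($98); total welfare W = $390.
Quispe receives Lot D at value $153, so the others get W − 153 = $237.
Without Quispe: best allocation of the remaining 2 bidders over all 3 lots is Bakr→Lot G ($139), Lindqvist→Lot D ($138), total $277.
VCG payment = (others' best without Quispe) − (others' welfare with Quispe) = 277 − 237 = $40.

Quispe pays $40.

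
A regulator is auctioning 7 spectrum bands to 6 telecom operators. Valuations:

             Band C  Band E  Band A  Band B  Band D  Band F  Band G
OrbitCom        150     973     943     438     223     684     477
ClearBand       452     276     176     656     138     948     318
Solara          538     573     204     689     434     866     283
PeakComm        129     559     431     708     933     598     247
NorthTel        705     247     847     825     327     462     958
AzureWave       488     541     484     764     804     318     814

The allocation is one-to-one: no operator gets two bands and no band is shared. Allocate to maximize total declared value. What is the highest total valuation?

Optimal: OrbitCom→Band E ($973M), ClearBand→Band F ($948M), Solara→Band B ($689M), PeakComm→Band D ($933M), NorthTel→Band A ($847M), AzureWave→Band G ($814M) — total 973+948+689+933+847+814 = $5204M.
Row-greedy (each operator in turn takes its best remaining band) gives $4989M, worse by 215.
Swapping ClearBand↔Solara (ClearBand→Band B $656M, Solara→Band F $866M) loses 115.
Checked against all permutations: $5204M is optimal.

Max total: $5204M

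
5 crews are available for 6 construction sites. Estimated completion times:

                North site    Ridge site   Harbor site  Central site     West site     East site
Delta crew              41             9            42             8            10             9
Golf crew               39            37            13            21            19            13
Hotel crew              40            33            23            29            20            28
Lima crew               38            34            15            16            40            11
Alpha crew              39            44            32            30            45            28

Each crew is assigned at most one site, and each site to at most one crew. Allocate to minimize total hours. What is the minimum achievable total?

Min total: 83 hours

Treat this as an assignment problem: match each crew to one site.
Optimal: Delta crew→Ridge site (9 hours), Golf crew→Harbor site (13 hours), Hotel crew→West site (20 hours), Lima crew→East site (11 hours), Alpha crew→Central site (30 hours) — total 9+13+20+11+30 = 83 hours.
Row-greedy (each crew in turn takes its cheapest remaining site) gives 91 hours, worse by 8.
Next-best assignment: Delta crew→Ridge site, Golf crew→Harbor site, Hotel crew→West site, Lima crew→Central site, Alpha crew→East site = 86 hours.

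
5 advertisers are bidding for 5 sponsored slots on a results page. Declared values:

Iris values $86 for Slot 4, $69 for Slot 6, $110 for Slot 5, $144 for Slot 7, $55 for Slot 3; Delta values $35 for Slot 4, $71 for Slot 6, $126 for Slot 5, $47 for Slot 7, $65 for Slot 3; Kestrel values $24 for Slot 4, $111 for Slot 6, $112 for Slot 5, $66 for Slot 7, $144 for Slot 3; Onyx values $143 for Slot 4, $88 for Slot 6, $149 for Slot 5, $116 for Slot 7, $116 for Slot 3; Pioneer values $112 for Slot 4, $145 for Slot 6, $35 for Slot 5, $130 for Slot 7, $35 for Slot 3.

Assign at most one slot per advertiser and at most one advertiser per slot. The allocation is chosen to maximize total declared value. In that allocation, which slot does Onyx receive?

Onyx receives Slot 4.

Optimal: Iris→Slot 7 ($144), Delta→Slot 5 ($126), Kestrel→Slot 3 ($144), Onyx→Slot 4 ($143), Pioneer→Slot 6 ($145) — total 144+126+144+143+145 = $702.
Max-entry greedy (repeatedly take the single best remaining cell) gives $617, worse by 85.
Swapping Iris↔Pioneer (Iris→Slot 6 $69, Pioneer→Slot 7 $130) loses 90.
Onyx's own top slot is Slot 5 ($149), but forcing Onyx→Slot 5 and reassigning the rest optimally gives only $620 — worse by 82.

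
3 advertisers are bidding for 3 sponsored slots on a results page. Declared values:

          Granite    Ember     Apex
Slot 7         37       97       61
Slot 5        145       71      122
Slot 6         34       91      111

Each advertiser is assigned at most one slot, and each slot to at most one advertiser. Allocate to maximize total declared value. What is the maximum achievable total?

Maximum total: $353

Optimal: Granite→Slot 5 ($145), Ember→Slot 7 ($97), Apex→Slot 6 ($111) — total 145+97+111 = $353.
Swapping Apex↔Granite (Apex→Slot 5 $122, Granite→Slot 6 $34) loses 100.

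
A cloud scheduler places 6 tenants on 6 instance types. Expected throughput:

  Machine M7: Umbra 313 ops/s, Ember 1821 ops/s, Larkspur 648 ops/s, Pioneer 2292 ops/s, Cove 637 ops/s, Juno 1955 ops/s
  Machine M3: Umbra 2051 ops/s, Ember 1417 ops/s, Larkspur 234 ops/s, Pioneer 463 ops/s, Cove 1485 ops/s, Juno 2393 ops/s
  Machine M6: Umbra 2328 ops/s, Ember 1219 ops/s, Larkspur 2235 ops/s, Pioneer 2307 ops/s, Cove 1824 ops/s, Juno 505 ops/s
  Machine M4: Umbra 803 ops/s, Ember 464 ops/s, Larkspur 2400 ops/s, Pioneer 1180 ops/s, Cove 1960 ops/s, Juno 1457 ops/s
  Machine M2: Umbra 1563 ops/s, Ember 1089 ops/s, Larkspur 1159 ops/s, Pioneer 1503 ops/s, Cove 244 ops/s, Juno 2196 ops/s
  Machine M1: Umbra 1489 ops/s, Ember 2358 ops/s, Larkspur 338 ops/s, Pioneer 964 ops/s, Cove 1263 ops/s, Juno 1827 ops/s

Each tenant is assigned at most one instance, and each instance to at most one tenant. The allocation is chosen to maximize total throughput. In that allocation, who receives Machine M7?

Pioneer receives Machine M7.

Optimal: Umbra→Machine M3 (2051 ops/s), Ember→Machine M1 (2358 ops/s), Larkspur→Machine M4 (2400 ops/s), Pioneer→Machine M7 (2292 ops/s), Cove→Machine M6 (1824 ops/s), Juno→Machine M2 (2196 ops/s) — total 2051+2358+2400+2292+1824+2196 = 13121 ops/s.
Column-greedy (each instance in turn goes to its best remaining tenant) gives 11765 ops/s, worse by 1356.
Next-best assignment: Umbra→Machine M3, Ember→Machine M1, Larkspur→Machine M6, Pioneer→Machine M7, Cove→Machine M4, Juno→Machine M2 = 13092 ops/s.
Every other assignment is strictly worse.
Pioneer's own top instance is Machine M6 (2307 ops/s), but forcing Pioneer→Machine M6 and reassigning the rest optimally gives only 12068 ops/s — worse by 1053.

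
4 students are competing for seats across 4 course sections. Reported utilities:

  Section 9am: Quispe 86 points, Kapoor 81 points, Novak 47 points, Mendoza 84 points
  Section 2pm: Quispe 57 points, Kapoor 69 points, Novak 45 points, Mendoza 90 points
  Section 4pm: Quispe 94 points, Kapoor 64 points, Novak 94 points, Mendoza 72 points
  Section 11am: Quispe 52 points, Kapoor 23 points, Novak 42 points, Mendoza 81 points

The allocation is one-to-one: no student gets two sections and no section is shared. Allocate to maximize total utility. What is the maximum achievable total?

Max total: 330 points

This is a one-to-one assignment (maximum-weight bipartite matching).
Optimal: Quispe→Section 9am (86 points), Kapoor→Section 2pm (69 points), Novak→Section 4pm (94 points), Mendoza→Section 11am (81 points) — total 86+69+94+81 = 330 points.
Row-greedy (each student in turn takes its best remaining section) gives 301 points, worse by 29.
Next-best assignment: Quispe→Section 11am, Kapoor→Section 9am, Novak→Section 4pm, Mendoza→Section 2pm = 317 points.
No other one-to-one assignment exceeds 330 points.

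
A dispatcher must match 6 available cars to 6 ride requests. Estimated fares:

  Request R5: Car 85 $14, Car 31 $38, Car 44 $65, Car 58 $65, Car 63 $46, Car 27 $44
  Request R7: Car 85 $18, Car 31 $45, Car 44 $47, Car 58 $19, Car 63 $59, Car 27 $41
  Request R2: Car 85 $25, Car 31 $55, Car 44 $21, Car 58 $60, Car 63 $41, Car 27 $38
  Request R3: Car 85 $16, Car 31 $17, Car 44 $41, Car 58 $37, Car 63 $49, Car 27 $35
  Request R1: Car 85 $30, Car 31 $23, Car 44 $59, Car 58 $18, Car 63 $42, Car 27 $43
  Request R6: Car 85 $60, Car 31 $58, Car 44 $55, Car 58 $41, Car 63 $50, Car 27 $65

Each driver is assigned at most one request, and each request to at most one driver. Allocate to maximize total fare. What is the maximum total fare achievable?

Maximum total: $333

This is a one-to-one assignment (maximum-weight bipartite matching).
Optimal: Car 85→Request R6 ($60), Car 31→Request R2 ($55), Car 44→Request R1 ($59), Car 58→Request R5 ($65), Car 63→Request R7 ($59), Car 27→Request R3 ($35) — total 60+55+59+65+59+35 = $333.
Column-greedy (each request in turn goes to its best remaining driver) gives $307, worse by 26.
Next-best assignment: Car 85→Request R6, Car 31→Request R2, Car 44→Request R1, Car 58→Request R5, Car 63→Request R3, Car 27→Request R7 = $329.
No other one-to-one assignment exceeds $333.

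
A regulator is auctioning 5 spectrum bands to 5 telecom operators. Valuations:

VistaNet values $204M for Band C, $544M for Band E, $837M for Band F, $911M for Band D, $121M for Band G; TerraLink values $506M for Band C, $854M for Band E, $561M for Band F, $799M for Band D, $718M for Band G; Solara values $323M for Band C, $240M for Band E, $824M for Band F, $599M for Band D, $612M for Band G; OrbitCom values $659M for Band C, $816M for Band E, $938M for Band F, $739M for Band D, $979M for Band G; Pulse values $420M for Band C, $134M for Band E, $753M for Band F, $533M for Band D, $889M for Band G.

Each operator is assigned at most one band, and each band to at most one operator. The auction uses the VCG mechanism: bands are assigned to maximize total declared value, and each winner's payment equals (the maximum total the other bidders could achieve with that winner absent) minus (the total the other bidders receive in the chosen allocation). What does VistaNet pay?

VistaNet pays $102M.

Efficient allocation: VistaNet→Band D ($911M), TerraLink→Band E ($854M), Solara→Band F ($824M), OrbitCom→Band C ($659M), Pulse→Band G ($889M); total welfare W = $4137M.
VistaNet receives Band D at value $911M, so the others get W − 911 = $3226M.
Without VistaNet: best allocation of the remaining 4 bidders over all 5 bands is TerraLink→Band D ($799M), Solara→Band F ($824M), OrbitCom→Band E ($816M), Pulse→Band G ($889M), total $3328M.
VCG payment = (others' best without VistaNet) − (others' welfare with VistaNet) = 3328 − 3226 = $102M.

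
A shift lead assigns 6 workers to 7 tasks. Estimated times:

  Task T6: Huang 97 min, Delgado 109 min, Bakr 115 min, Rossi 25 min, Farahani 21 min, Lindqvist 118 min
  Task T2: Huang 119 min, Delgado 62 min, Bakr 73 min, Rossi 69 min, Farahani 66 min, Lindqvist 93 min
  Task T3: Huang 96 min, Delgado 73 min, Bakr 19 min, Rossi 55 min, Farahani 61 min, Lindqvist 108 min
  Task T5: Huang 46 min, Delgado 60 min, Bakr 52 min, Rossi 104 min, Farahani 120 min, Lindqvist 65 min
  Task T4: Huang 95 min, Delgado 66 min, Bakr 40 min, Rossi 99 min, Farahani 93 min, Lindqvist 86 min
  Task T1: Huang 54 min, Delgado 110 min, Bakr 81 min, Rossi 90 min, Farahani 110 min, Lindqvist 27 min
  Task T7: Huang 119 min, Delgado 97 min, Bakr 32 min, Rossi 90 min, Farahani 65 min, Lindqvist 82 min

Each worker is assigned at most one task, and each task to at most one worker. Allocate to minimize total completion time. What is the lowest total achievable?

This is the linear assignment problem.
Optimal: Huang→Task T5 (46 min), Delgado→Task T2 (62 min), Bakr→Task T7 (32 min), Rossi→Task T3 (55 min), Farahani→Task T6 (21 min), Lindqvist→Task T1 (27 min) — total 46+62+32+55+21+27 = 243 min.
Column-greedy (each task in turn goes to its cheapest remaining worker) gives 324 min, worse by 81.

Minimum total: 243 min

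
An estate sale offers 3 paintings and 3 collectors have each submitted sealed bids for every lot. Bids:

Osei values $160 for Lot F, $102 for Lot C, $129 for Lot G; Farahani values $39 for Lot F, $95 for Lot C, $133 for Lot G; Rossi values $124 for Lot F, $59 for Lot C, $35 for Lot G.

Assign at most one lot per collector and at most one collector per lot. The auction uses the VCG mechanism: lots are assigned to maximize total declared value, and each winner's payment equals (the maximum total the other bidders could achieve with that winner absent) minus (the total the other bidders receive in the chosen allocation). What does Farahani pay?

Farahani pays $27.

Efficient allocation: Osei→Lot C ($102), Farahani→Lot G ($133), Rossi→Lot F ($124); total welfare W = $359.
Farahani receives Lot G at value $133, so the others get W − 133 = $226.
Without Farahani: best allocation of the remaining 2 bidders over all 3 lots is Osei→Lot G ($129), Rossi→Lot F ($124), total $253.
VCG payment = (others' best without Farahani) − (others' welfare with Farahani) = 253 − 226 = $27.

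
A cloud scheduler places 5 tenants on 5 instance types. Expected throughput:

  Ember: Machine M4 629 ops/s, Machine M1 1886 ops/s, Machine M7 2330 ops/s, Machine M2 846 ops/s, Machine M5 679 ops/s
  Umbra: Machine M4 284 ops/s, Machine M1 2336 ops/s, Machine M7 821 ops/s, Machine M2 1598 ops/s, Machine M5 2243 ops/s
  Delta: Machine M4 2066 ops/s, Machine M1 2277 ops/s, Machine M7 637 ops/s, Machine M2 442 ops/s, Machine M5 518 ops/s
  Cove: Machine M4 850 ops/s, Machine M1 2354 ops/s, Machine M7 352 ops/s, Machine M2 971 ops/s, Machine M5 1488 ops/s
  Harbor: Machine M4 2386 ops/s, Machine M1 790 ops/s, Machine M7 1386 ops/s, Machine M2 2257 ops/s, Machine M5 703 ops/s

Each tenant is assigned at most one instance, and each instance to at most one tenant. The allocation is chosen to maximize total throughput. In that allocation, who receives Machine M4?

Optimal: Ember→Machine M7 (2330 ops/s), Umbra→Machine M5 (2243 ops/s), Delta→Machine M4 (2066 ops/s), Cove→Machine M1 (2354 ops/s), Harbor→Machine M2 (2257 ops/s) — total 2330+2243+2066+2354+2257 = 11250 ops/s.
Row-greedy (each tenant in turn takes its best remaining instance) gives 10477 ops/s, worse by 773.
No other one-to-one assignment exceeds 11250 ops/s.
Delta's own top instance is Machine M1 (2277 ops/s), but forcing Delta→Machine M1 and reassigning the rest optimally gives only 10207 ops/s — worse by 1043.

Delta receives Machine M4.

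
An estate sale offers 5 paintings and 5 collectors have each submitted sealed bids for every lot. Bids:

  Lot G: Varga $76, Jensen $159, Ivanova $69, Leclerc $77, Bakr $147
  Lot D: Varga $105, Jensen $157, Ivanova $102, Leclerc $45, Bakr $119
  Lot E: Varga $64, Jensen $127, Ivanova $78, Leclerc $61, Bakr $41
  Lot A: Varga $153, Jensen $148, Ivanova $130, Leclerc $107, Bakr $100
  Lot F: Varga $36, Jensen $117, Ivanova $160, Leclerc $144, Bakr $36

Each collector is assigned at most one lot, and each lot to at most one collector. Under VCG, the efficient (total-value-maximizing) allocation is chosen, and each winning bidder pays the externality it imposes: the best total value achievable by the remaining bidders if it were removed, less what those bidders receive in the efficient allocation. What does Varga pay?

Efficient allocation: Varga→Lot A ($153), Jensen→Lot D ($157), Ivanova→Lot E ($78), Leclerc→Lot F ($144), Bakr→Lot G ($147); total welfare W = $679.
Varga receives Lot A at value $153, so the others get W − 153 = $526.
Without Varga: best allocation of the remaining 4 bidders over all 5 lots is Jensen→Lot D ($157), Ivanova→Lot A ($130), Leclerc→Lot F ($144), Bakr→Lot G ($147), total $578.
VCG payment = (others' best without Varga) − (others' welfare with Varga) = 578 − 526 = $52.

Varga pays $52.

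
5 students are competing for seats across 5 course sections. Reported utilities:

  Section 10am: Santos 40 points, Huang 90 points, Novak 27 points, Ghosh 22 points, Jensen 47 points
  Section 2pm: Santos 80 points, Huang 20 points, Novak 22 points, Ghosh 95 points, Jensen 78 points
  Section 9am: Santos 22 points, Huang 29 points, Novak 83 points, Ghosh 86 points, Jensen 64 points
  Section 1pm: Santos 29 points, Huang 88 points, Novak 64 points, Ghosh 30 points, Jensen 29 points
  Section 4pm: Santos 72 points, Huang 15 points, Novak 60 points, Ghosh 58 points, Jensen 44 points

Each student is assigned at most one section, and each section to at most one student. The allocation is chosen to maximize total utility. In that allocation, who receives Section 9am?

Ghosh receives Section 9am.

Optimal: Santos→Section 4pm (72 points), Huang→Section 10am (90 points), Novak→Section 1pm (64 points), Ghosh→Section 9am (86 points), Jensen→Section 2pm (78 points) — total 72+90+64+86+78 = 390 points.
Max-entry greedy (repeatedly take the single best remaining cell) gives 369 points, worse by 21.
Swapping Ghosh↔Santos (Ghosh→Section 4pm 58 points, Santos→Section 9am 22 points) loses 78.
Checked against all permutations: 390 points is optimal.
Ghosh's own top section is Section 2pm (95 points), but forcing Ghosh→Section 2pm and reassigning the rest optimally gives only 385 points — worse by 5.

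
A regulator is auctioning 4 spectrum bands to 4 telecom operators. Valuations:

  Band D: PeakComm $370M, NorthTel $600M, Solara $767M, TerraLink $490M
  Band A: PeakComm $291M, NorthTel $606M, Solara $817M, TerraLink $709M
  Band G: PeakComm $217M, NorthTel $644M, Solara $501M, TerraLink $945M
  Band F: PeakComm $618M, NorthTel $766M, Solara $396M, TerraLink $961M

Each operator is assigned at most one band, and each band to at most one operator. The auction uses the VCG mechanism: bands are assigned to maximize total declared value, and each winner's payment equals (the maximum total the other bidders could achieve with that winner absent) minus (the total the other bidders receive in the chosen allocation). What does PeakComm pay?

PeakComm pays $166M.

Efficient allocation: PeakComm→Band F ($618M), NorthTel→Band D ($600M), Solara→Band A ($817M), TerraLink→Band G ($945M); total welfare W = $2980M.
PeakComm receives Band F at value $618M, so the others get W − 618 = $2362M.
Without PeakComm: best allocation of the remaining 3 bidders over all 4 bands is NorthTel→Band F ($766M), Solara→Band A ($817M), TerraLink→Band G ($945M), total $2528M.
VCG payment = (others' best without PeakComm) − (others' welfare with PeakComm) = 2528 − 2362 = $166M.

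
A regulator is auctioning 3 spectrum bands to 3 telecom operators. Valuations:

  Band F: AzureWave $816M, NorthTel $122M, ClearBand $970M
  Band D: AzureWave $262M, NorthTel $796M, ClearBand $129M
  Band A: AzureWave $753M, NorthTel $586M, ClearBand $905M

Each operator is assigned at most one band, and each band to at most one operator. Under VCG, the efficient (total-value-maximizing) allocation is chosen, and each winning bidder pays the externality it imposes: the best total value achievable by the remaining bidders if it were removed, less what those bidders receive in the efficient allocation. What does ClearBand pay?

ClearBand pays $63M.

Efficient allocation: AzureWave→Band A ($753M), NorthTel→Band D ($796M), ClearBand→Band F ($970M); total welfare W = $2519M.
ClearBand receives Band F at value $970M, so the others get W − 970 = $1549M.
Without ClearBand: best allocation of the remaining 2 bidders over all 3 bands is AzureWave→Band F ($816M), NorthTel→Band D ($796M), total $1612M.
VCG payment = (others' best without ClearBand) − (others' welfare with ClearBand) = 1612 − 1549 = $63M.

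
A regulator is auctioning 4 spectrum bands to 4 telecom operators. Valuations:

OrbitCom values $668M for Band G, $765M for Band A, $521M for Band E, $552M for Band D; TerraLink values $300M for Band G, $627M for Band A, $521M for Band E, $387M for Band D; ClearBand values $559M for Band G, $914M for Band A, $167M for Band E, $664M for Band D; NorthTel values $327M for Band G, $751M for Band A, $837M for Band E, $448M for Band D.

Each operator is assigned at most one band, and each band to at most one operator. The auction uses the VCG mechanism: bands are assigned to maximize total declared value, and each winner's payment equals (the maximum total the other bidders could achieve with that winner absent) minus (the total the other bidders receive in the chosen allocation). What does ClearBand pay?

ClearBand pays $240M.

Efficient allocation: OrbitCom→Band G ($668M), TerraLink→Band D ($387M), ClearBand→Band A ($914M), NorthTel→Band E ($837M); total welfare W = $2806M.
ClearBand receives Band A at value $914M, so the others get W − 914 = $1892M.
Without ClearBand: best allocation of the remaining 3 bidders over all 4 bands is OrbitCom→Band G ($668M), TerraLink→Band A ($627M), NorthTel→Band E ($837M), total $2132M.
VCG payment = (others' best without ClearBand) − (others' welfare with ClearBand) = 2132 − 1892 = $240M.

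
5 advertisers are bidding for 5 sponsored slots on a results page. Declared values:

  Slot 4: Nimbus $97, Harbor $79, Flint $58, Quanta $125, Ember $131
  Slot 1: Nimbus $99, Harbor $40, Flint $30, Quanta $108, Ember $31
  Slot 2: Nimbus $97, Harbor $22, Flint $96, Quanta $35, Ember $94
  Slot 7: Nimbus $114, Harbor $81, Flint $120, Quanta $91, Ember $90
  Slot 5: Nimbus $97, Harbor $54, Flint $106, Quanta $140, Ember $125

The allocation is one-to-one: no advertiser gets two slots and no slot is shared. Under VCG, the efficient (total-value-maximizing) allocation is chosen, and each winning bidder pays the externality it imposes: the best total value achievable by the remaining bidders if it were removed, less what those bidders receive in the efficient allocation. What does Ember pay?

Efficient allocation: Nimbus→Slot 1 ($99), Harbor→Slot 7 ($81), Flint→Slot 2 ($96), Quanta→Slot 5 ($140), Ember→Slot 4 ($131); total welfare W = $547.
Ember receives Slot 4 at value $131, so the others get W − 131 = $416.
Without Ember: best allocation of the remaining 4 bidders over all 5 slots is Nimbus→Slot 1 ($99), Harbor→Slot 4 ($79), Flint→Slot 7 ($120), Quanta→Slot 5 ($140), total $438.
VCG payment = (others' best without Ember) − (others' welfare with Ember) = 438 − 416 = $22.

Ember pays $22.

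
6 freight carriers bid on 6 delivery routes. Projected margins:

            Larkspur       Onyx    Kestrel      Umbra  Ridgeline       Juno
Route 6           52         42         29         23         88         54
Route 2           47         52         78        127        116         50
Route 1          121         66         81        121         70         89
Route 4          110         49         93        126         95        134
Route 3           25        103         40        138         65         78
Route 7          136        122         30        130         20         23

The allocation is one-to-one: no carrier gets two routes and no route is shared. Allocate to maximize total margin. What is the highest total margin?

Max total: $681k

This is a one-to-one assignment (maximum-weight bipartite matching).
Optimal: Larkspur→Route 1 ($121k), Onyx→Route 7 ($122k), Kestrel→Route 2 ($78k), Umbra→Route 3 ($138k), Ridgeline→Route 6 ($88k), Juno→Route 4 ($134k) — total 121+122+78+138+88+134 = $681k.
Swapping Kestrel↔Umbra (Kestrel→Route 3 $40k, Umbra→Route 2 $127k) loses 49.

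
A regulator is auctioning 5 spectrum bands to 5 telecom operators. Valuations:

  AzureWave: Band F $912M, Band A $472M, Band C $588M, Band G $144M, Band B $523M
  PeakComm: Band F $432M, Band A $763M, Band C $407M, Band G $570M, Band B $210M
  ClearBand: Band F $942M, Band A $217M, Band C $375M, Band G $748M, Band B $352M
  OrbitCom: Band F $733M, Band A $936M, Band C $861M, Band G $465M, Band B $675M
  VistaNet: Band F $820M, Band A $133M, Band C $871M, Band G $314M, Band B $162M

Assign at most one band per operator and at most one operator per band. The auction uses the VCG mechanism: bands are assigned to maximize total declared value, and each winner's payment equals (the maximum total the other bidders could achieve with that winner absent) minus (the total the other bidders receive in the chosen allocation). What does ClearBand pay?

Efficient allocation: AzureWave→Band F ($912M), PeakComm→Band A ($763M), ClearBand→Band G ($748M), OrbitCom→Band B ($675M), VistaNet→Band C ($871M); total welfare W = $3969M.
ClearBand receives Band G at value $748M, so the others get W − 748 = $3221M.
Without ClearBand: best allocation of the remaining 4 bidders over all 5 bands is AzureWave→Band F ($912M), PeakComm→Band G ($570M), OrbitCom→Band A ($936M), VistaNet→Band C ($871M), total $3289M.
VCG payment = (others' best without ClearBand) − (others' welfare with ClearBand) = 3289 − 3221 = $68M.

ClearBand pays $68M.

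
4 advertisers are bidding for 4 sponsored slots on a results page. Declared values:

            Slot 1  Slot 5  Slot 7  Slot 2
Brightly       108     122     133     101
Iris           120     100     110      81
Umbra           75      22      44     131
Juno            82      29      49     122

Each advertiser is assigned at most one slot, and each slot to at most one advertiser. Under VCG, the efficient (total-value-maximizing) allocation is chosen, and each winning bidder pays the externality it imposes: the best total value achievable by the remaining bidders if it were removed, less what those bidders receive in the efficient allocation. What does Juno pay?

Juno pays $20.

Efficient allocation: Brightly→Slot 7 ($133), Iris→Slot 5 ($100), Umbra→Slot 2 ($131), Juno→Slot 1 ($82); total welfare W = $446.
Juno receives Slot 1 at value $82, so the others get W − 82 = $364.
Without Juno: best allocation of the remaining 3 bidders over all 4 slots is Brightly→Slot 7 ($133), Iris→Slot 1 ($120), Umbra→Slot 2 ($131), total $384.
VCG payment = (others' best without Juno) − (others' welfare with Juno) = 384 − 364 = $20.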